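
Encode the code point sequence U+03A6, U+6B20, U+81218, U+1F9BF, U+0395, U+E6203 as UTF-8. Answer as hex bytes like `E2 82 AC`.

U+03A6: 2-byte form → CE A6.
U+6B20: 3-byte form → E6 AC A0.
U+81218: 4-byte form → F2 81 88 98.
U+1F9BF: 4-byte form → F0 9F A6 BF.
U+0395: 2-byte form → CE 95.
U+E6203: 4-byte form → F3 A6 88 83.
Concatenated (19 bytes): CE A6 E6 AC A0 F2 81 88 98 F0 9F A6 BF CE 95 F3 A6 88 83.

CE A6 E6 AC A0 F2 81 88 98 F0 9F A6 BF CE 95 F3 A6 88 83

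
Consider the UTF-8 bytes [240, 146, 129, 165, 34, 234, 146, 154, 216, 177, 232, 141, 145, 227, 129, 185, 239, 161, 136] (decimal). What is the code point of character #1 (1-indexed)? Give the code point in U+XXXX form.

Offset 0: leading byte 0xF0 = 11110000 → 4-byte char #1 = F0 92 81 A5.
Leading byte 0xF0 = 11110000 matches 11110xxx → 4-byte sequence.
Byte 1: 0xF0 = 11110000, payload 000 (3 bits).
Byte 2: 0x92 = 10010010 (10xxxxxx ✓), payload 010010.
Byte 3: 0x81 = 10000001 (10xxxxxx ✓), payload 000001.
Byte 4: 0xA5 = 10100101 (10xxxxxx ✓), payload 100101.
Concatenate: 000010010000001100101 = 0x12065 (21 bits → U+12065).

U+12065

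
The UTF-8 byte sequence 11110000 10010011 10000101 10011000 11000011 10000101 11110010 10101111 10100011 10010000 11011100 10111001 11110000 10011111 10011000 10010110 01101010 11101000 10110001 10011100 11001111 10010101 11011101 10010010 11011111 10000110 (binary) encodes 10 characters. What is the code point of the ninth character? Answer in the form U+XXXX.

U+0752

Offset 0: leading byte 0xF0 = 11110000 → 4-byte char #1 = F0 93 85 98.
Offset 4: leading byte 0xC3 = 11000011 → 2-byte char #2 = C3 85.
Offset 6: leading byte 0xF2 = 11110010 → 4-byte char #3 = F2 AF A3 90.
Offset 10: leading byte 0xDC = 11011100 → 2-byte char #4 = DC B9.
Offset 12: leading byte 0xF0 = 11110000 → 4-byte char #5 = F0 9F 98 96.
Offset 16: leading byte 0x6A = 01101010 → 1-byte char #6 = 6A.
Offset 17: leading byte 0xE8 = 11101000 → 3-byte char #7 = E8 B1 9C.
Offset 20: leading byte 0xCF = 11001111 → 2-byte char #8 = CF 95.
Offset 22: leading byte 0xDD = 11011101 → 2-byte char #9 = DD 92.
Leading byte 0xDD = 11011101 matches 110xxxxx → 2-byte sequence.
Byte 1: 0xDD = 11011101, payload 11101 (5 bits).
Byte 2: 0x92 = 10010010 (10xxxxxx ✓), payload 010010.
Concatenate: 11101010010 = 0x752 (11 bits → U+0752).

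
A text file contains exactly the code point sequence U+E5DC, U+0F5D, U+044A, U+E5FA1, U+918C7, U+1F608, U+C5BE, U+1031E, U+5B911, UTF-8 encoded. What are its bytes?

EE 97 9C E0 BD 9D D1 8A F3 A5 BE A1 F2 91 A3 87 F0 9F 98 88 EC 96 BE F0 90 8C 9E F1 9B A4 91

U+E5DC: 3-byte form → EE 97 9C.
U+0F5D: 3-byte form → E0 BD 9D.
U+044A: 2-byte form → D1 8A.
U+E5FA1: 4-byte form → F3 A5 BE A1.
U+918C7: 4-byte form → F2 91 A3 87.
U+1F608: 4-byte form → F0 9F 98 88.
U+C5BE: 3-byte form → EC 96 BE.
U+1031E: 4-byte form → F0 90 8C 9E.
U+5B911: 4-byte form → F1 9B A4 91.
Concatenated (31 bytes): EE 97 9C E0 BD 9D D1 8A F3 A5 BE A1 F2 91 A3 87 F0 9F 98 88 EC 96 BE F0 90 8C 9E F1 9B A4 91.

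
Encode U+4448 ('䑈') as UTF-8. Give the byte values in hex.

E4 91 88

U+4448 = 0x4448 = 17480 decimal. In range U+0800–U+FFFF → 3-byte form: 1110xxxx 10xxxxxx 10xxxxxx.
Binary (16 bits): 0100010001001000.
Split 4+6+6: 0100 | 010001 | 001000.
Byte 1: 11100100 = 0xE4.
Byte 2: 10010001 = 0x91.
Byte 3: 10001000 = 0x88.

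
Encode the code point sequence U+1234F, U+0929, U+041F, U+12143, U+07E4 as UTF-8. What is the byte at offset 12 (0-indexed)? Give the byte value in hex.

0x83

U+1234F → 4-byte form F0 92 8D 8F at offsets 0–3.
U+0929 → 3-byte form E0 A4 A9 at offsets 4–6.
U+041F → 2-byte form D0 9F at offsets 7–8.
U+12143 → 4-byte form F0 92 85 83 at offsets 9–12.
Offset 12 falls in char 4's range; it's byte 4 of F0 92 85 83 = 0x83.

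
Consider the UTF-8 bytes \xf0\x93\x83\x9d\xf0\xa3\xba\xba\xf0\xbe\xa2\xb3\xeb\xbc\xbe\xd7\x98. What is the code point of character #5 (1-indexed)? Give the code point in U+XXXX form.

U+05D8

Offset 0: leading byte 0xF0 = 11110000 → 4-byte char #1 = F0 93 83 9D.
Offset 4: leading byte 0xF0 = 11110000 → 4-byte char #2 = F0 A3 BA BA.
Offset 8: leading byte 0xF0 = 11110000 → 4-byte char #3 = F0 BE A2 B3.
Offset 12: leading byte 0xEB = 11101011 → 3-byte char #4 = EB BC BE.
Offset 15: leading byte 0xD7 = 11010111 → 2-byte char #5 = D7 98.
Leading byte 0xD7 = 11010111 matches 110xxxxx → 2-byte sequence.
Byte 1: 0xD7 = 11010111, payload 10111 (5 bits).
Byte 2: 0x98 = 10011000 (10xxxxxx ✓), payload 011000.
Concatenate: 10111011000 = 0x5D8 (11 bits → U+05D8).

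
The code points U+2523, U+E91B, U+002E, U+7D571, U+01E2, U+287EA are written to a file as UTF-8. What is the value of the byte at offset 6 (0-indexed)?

U+2523 → 3-byte form E2 94 A3 at offsets 0–2.
U+E91B → 3-byte form EE A4 9B at offsets 3–5.
U+002E → 1-byte form 2E at offsets 6–6.
Offset 6 falls in char 3's range; it's byte 1 of 2E = 0x2E.

0x2E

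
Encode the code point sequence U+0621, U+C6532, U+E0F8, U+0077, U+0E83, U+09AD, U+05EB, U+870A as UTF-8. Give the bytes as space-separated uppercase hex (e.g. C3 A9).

D8 A1 F3 86 94 B2 EE 83 B8 77 E0 BA 83 E0 A6 AD D7 AB E8 9C 8A

U+0621: 2-byte form → D8 A1.
U+C6532: 4-byte form → F3 86 94 B2.
U+E0F8: 3-byte form → EE 83 B8.
U+0077: 1-byte form → 77.
U+0E83: 3-byte form → E0 BA 83.
U+09AD: 3-byte form → E0 A6 AD.
U+05EB: 2-byte form → D7 AB.
U+870A: 3-byte form → E8 9C 8A.
Concatenated (21 bytes): D8 A1 F3 86 94 B2 EE 83 B8 77 E0 BA 83 E0 A6 AD D7 AB E8 9C 8A.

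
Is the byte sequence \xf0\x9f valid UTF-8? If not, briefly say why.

invalid (sequence truncated)

Leading byte 0xF0 = 11110000 → 4-byte form, but only 2 bytes are present.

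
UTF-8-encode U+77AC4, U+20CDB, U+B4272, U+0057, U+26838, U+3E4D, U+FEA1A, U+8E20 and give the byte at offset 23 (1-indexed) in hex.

1-indexed offset 23 is 0-indexed offset 22.
U+77AC4 → 4-byte form F1 B7 AB 84 at offsets 0–3.
U+20CDB → 4-byte form F0 A0 B3 9B at offsets 4–7.
U+B4272 → 4-byte form F2 B4 89 B2 at offsets 8–11.
U+0057 → 1-byte form 57 at offsets 12–12.
U+26838 → 4-byte form F0 A6 A0 B8 at offsets 13–16.
U+3E4D → 3-byte form E3 B9 8D at offsets 17–19.
U+FEA1A → 4-byte form F3 BE A8 9A at offsets 20–23.
Offset 22 falls in char 7's range; it's byte 3 of F3 BE A8 9A = 0xA8.

0xA8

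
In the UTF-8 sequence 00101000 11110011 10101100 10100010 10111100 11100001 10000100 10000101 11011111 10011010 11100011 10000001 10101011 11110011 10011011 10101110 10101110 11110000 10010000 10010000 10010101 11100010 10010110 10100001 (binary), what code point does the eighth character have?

Offset 0: leading byte 0x28 = 00101000 → 1-byte char #1 = 28.
Offset 1: leading byte 0xF3 = 11110011 → 4-byte char #2 = F3 AC A2 BC.
Offset 5: leading byte 0xE1 = 11100001 → 3-byte char #3 = E1 84 85.
Offset 8: leading byte 0xDF = 11011111 → 2-byte char #4 = DF 9A.
Offset 10: leading byte 0xE3 = 11100011 → 3-byte char #5 = E3 81 AB.
Offset 13: leading byte 0xF3 = 11110011 → 4-byte char #6 = F3 9B AE AE.
Offset 17: leading byte 0xF0 = 11110000 → 4-byte char #7 = F0 90 90 95.
Offset 21: leading byte 0xE2 = 11100010 → 3-byte char #8 = E2 96 A1.
Leading byte 0xE2 = 11100010 matches 1110xxxx → 3-byte sequence.
Byte 1: 0xE2 = 11100010, payload 0010 (4 bits).
Byte 2: 0x96 = 10010110 (10xxxxxx ✓), payload 010110.
Byte 3: 0xA1 = 10100001 (10xxxxxx ✓), payload 100001.
Concatenate: 0010010110100001 = 0x25A1 (16 bits → U+25A1).

U+25A1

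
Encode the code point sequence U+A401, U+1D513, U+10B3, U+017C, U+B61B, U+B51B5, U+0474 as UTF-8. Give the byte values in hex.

EA 90 81 F0 9D 94 93 E1 82 B3 C5 BC EB 98 9B F2 B5 86 B5 D1 B4

U+A401: 3-byte form → EA 90 81.
U+1D513: 4-byte form → F0 9D 94 93.
U+10B3: 3-byte form → E1 82 B3.
U+017C: 2-byte form → C5 BC.
U+B61B: 3-byte form → EB 98 9B.
U+B51B5: 4-byte form → F2 B5 86 B5.
U+0474: 2-byte form → D1 B4.
Concatenated (21 bytes): EA 90 81 F0 9D 94 93 E1 82 B3 C5 BC EB 98 9B F2 B5 86 B5 D1 B4.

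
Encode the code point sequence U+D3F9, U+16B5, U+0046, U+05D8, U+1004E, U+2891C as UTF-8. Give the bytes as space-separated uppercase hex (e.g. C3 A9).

ED 8F B9 E1 9A B5 46 D7 98 F0 90 81 8E F0 A8 A4 9C

U+D3F9: 3-byte form → ED 8F B9.
U+16B5: 3-byte form → E1 9A B5.
U+0046: 1-byte form → 46.
U+05D8: 2-byte form → D7 98.
U+1004E: 4-byte form → F0 90 81 8E.
U+2891C: 4-byte form → F0 A8 A4 9C.
Concatenated (17 bytes): ED 8F B9 E1 9A B5 46 D7 98 F0 90 81 8E F0 A8 A4 9C.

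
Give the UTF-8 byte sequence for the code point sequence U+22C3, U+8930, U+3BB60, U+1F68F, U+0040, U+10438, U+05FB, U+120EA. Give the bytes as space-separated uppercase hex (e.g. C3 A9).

E2 8B 83 E8 A4 B0 F0 BB AD A0 F0 9F 9A 8F 40 F0 90 90 B8 D7 BB F0 92 83 AA

U+22C3: 3-byte form → E2 8B 83.
U+8930: 3-byte form → E8 A4 B0.
U+3BB60: 4-byte form → F0 BB AD A0.
U+1F68F: 4-byte form → F0 9F 9A 8F.
U+0040: 1-byte form → 40.
U+10438: 4-byte form → F0 90 90 B8.
U+05FB: 2-byte form → D7 BB.
U+120EA: 4-byte form → F0 92 83 AA.
Concatenated (25 bytes): E2 8B 83 E8 A4 B0 F0 BB AD A0 F0 9F 9A 8F 40 F0 90 90 B8 D7 BB F0 92 83 AA.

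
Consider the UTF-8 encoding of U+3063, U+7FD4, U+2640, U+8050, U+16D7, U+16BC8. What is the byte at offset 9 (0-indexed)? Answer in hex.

U+3063 → 3-byte form E3 81 A3 at offsets 0–2.
U+7FD4 → 3-byte form E7 BF 94 at offsets 3–5.
U+2640 → 3-byte form E2 99 80 at offsets 6–8.
U+8050 → 3-byte form E8 81 90 at offsets 9–11.
Offset 9 falls in char 4's range; it's byte 1 of E8 81 90 = 0xE8.

0xE8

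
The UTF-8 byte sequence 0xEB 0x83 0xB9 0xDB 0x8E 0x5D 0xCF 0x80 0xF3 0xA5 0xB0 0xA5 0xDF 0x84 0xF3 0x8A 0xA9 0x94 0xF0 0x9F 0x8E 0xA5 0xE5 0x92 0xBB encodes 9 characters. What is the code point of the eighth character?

U+1F3A5

Offset 0: leading byte 0xEB = 11101011 → 3-byte char #1 = EB 83 B9.
Offset 3: leading byte 0xDB = 11011011 → 2-byte char #2 = DB 8E.
Offset 5: leading byte 0x5D = 01011101 → 1-byte char #3 = 5D.
Offset 6: leading byte 0xCF = 11001111 → 2-byte char #4 = CF 80.
Offset 8: leading byte 0xF3 = 11110011 → 4-byte char #5 = F3 A5 B0 A5.
Offset 12: leading byte 0xDF = 11011111 → 2-byte char #6 = DF 84.
Offset 14: leading byte 0xF3 = 11110011 → 4-byte char #7 = F3 8A A9 94.
Offset 18: leading byte 0xF0 = 11110000 → 4-byte char #8 = F0 9F 8E A5.
Leading byte 0xF0 = 11110000 matches 11110xxx → 4-byte sequence.
Byte 1: 0xF0 = 11110000, payload 000 (3 bits).
Byte 2: 0x9F = 10011111 (10xxxxxx ✓), payload 011111.
Byte 3: 0x8E = 10001110 (10xxxxxx ✓), payload 001110.
Byte 4: 0xA5 = 10100101 (10xxxxxx ✓), payload 100101.
Concatenate: 000011111001110100101 = 0x1F3A5 (21 bits → U+1F3A5).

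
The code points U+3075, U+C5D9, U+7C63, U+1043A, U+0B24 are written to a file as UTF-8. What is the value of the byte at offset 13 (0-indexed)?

0xE0

U+3075 → 3-byte form E3 81 B5 at offsets 0–2.
U+C5D9 → 3-byte form EC 97 99 at offsets 3–5.
U+7C63 → 3-byte form E7 B1 A3 at offsets 6–8.
U+1043A → 4-byte form F0 90 90 BA at offsets 9–12.
U+0B24 → 3-byte form E0 AC A4 at offsets 13–15.
Offset 13 falls in char 5's range; it's byte 1 of E0 AC A4 = 0xE0.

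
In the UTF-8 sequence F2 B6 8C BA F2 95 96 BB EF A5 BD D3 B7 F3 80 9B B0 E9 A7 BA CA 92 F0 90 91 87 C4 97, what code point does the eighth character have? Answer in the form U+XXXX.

U+10447

Offset 0: leading byte 0xF2 = 11110010 → 4-byte char #1 = F2 B6 8C BA.
Offset 4: leading byte 0xF2 = 11110010 → 4-byte char #2 = F2 95 96 BB.
Offset 8: leading byte 0xEF = 11101111 → 3-byte char #3 = EF A5 BD.
Offset 11: leading byte 0xD3 = 11010011 → 2-byte char #4 = D3 B7.
Offset 13: leading byte 0xF3 = 11110011 → 4-byte char #5 = F3 80 9B B0.
Offset 17: leading byte 0xE9 = 11101001 → 3-byte char #6 = E9 A7 BA.
Offset 20: leading byte 0xCA = 11001010 → 2-byte char #7 = CA 92.
Offset 22: leading byte 0xF0 = 11110000 → 4-byte char #8 = F0 90 91 87.
Leading byte 0xF0 = 11110000 matches 11110xxx → 4-byte sequence.
Byte 1: 0xF0 = 11110000, payload 000 (3 bits).
Byte 2: 0x90 = 10010000 (10xxxxxx ✓), payload 010000.
Byte 3: 0x91 = 10010001 (10xxxxxx ✓), payload 010001.
Byte 4: 0x87 = 10000111 (10xxxxxx ✓), payload 000111.
Concatenate: 000010000010001000111 = 0x10447 (21 bits → U+10447).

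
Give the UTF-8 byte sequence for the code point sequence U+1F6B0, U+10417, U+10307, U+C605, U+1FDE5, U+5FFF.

U+1F6B0: 4-byte form → F0 9F 9A B0.
U+10417: 4-byte form → F0 90 90 97.
U+10307: 4-byte form → F0 90 8C 87.
U+C605: 3-byte form → EC 98 85.
U+1FDE5: 4-byte form → F0 9F B7 A5.
U+5FFF: 3-byte form → E5 BF BF.
Concatenated (22 bytes): F0 9F 9A B0 F0 90 90 97 F0 90 8C 87 EC 98 85 F0 9F B7 A5 E5 BF BF.

F0 9F 9A B0 F0 90 90 97 F0 90 8C 87 EC 98 85 F0 9F B7 A5 E5 BF BF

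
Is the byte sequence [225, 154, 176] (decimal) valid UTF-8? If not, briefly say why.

Leading byte 0xE1 = 11100001 → 3-byte form.
Continuation bytes 0x9A=10011010, 0xB0=10110000 all match 10xxxxxx.
Decoded value 0x16B0 is ≥ 0x800 (shortest form) and not a surrogate.

valid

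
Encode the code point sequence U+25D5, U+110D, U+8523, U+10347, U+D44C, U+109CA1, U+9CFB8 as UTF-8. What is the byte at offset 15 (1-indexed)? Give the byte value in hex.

1-indexed offset 15 is 0-indexed offset 14.
U+25D5 → 3-byte form E2 97 95 at offsets 0–2.
U+110D → 3-byte form E1 84 8D at offsets 3–5.
U+8523 → 3-byte form E8 94 A3 at offsets 6–8.
U+10347 → 4-byte form F0 90 8D 87 at offsets 9–12.
U+D44C → 3-byte form ED 91 8C at offsets 13–15.
Offset 14 falls in char 5's range; it's byte 2 of ED 91 8C = 0x91.

0x91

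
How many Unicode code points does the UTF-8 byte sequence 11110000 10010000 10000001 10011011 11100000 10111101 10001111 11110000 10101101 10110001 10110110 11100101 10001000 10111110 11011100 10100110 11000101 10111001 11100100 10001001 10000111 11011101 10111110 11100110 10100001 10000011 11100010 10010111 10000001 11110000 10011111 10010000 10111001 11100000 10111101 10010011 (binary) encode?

12

Byte at offset 0: 0xF0 = 11110000 → 4-byte char (#1). Advance 4.
Byte at offset 4: 0xE0 = 11100000 → 3-byte char (#2). Advance 3.
Byte at offset 7: 0xF0 = 11110000 → 4-byte char (#3). Advance 4.
Byte at offset 11: 0xE5 = 11100101 → 3-byte char (#4). Advance 3.
Byte at offset 14: 0xDC = 11011100 → 2-byte char (#5). Advance 2.
Byte at offset 16: 0xC5 = 11000101 → 2-byte char (#6). Advance 2.
Byte at offset 18: 0xE4 = 11100100 → 3-byte char (#7). Advance 3.
Byte at offset 21: 0xDD = 11011101 → 2-byte char (#8). Advance 2.
Byte at offset 23: 0xE6 = 11100110 → 3-byte char (#9). Advance 3.
Byte at offset 26: 0xE2 = 11100010 → 3-byte char (#10). Advance 3.
Byte at offset 29: 0xF0 = 11110000 → 4-byte char (#11). Advance 4.
Byte at offset 33: 0xE0 = 11100000 → 3-byte char (#12). Advance 3.
Reached end at offset 36 after 12 code points.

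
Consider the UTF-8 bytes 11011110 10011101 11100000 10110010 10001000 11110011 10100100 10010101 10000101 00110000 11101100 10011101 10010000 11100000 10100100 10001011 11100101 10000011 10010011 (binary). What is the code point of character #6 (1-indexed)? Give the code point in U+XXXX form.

Offset 0: leading byte 0xDE = 11011110 → 2-byte char #1 = DE 9D.
Offset 2: leading byte 0xE0 = 11100000 → 3-byte char #2 = E0 B2 88.
Offset 5: leading byte 0xF3 = 11110011 → 4-byte char #3 = F3 A4 95 85.
Offset 9: leading byte 0x30 = 00110000 → 1-byte char #4 = 30.
Offset 10: leading byte 0xEC = 11101100 → 3-byte char #5 = EC 9D 90.
Offset 13: leading byte 0xE0 = 11100000 → 3-byte char #6 = E0 A4 8B.
Leading byte 0xE0 = 11100000 matches 1110xxxx → 3-byte sequence.
Byte 1: 0xE0 = 11100000, payload 0000 (4 bits).
Byte 2: 0xA4 = 10100100 (10xxxxxx ✓), payload 100100.
Byte 3: 0x8B = 10001011 (10xxxxxx ✓), payload 001011.
Concatenate: 0000100100001011 = 0x90B (16 bits → U+090B).

U+090B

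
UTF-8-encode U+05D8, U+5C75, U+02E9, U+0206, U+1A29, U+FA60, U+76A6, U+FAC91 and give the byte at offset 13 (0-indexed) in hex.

0xA9

U+05D8 → 2-byte form D7 98 at offsets 0–1.
U+5C75 → 3-byte form E5 B1 B5 at offsets 2–4.
U+02E9 → 2-byte form CB A9 at offsets 5–6.
U+0206 → 2-byte form C8 86 at offsets 7–8.
U+1A29 → 3-byte form E1 A8 A9 at offsets 9–11.
U+FA60 → 3-byte form EF A9 A0 at offsets 12–14.
Offset 13 falls in char 6's range; it's byte 2 of EF A9 A0 = 0xA9.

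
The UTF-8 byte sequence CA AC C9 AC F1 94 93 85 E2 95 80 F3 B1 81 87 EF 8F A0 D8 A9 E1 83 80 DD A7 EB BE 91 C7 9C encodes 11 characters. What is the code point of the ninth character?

Offset 0: leading byte 0xCA = 11001010 → 2-byte char #1 = CA AC.
Offset 2: leading byte 0xC9 = 11001001 → 2-byte char #2 = C9 AC.
Offset 4: leading byte 0xF1 = 11110001 → 4-byte char #3 = F1 94 93 85.
Offset 8: leading byte 0xE2 = 11100010 → 3-byte char #4 = E2 95 80.
Offset 11: leading byte 0xF3 = 11110011 → 4-byte char #5 = F3 B1 81 87.
Offset 15: leading byte 0xEF = 11101111 → 3-byte char #6 = EF 8F A0.
Offset 18: leading byte 0xD8 = 11011000 → 2-byte char #7 = D8 A9.
Offset 20: leading byte 0xE1 = 11100001 → 3-byte char #8 = E1 83 80.
Offset 23: leading byte 0xDD = 11011101 → 2-byte char #9 = DD A7.
Leading byte 0xDD = 11011101 matches 110xxxxx → 2-byte sequence.
Byte 1: 0xDD = 11011101, payload 11101 (5 bits).
Byte 2: 0xA7 = 10100111 (10xxxxxx ✓), payload 100111.
Concatenate: 11101100111 = 0x767 (11 bits → U+0767).

U+0767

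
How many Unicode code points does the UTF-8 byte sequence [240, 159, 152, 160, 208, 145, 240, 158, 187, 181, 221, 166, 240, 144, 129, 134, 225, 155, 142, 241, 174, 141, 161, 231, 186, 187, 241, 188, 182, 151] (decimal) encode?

9

Byte at offset 0: 0xF0 = 11110000 → 4-byte char (#1). Advance 4.
Byte at offset 4: 0xD0 = 11010000 → 2-byte char (#2). Advance 2.
Byte at offset 6: 0xF0 = 11110000 → 4-byte char (#3). Advance 4.
Byte at offset 10: 0xDD = 11011101 → 2-byte char (#4). Advance 2.
Byte at offset 12: 0xF0 = 11110000 → 4-byte char (#5). Advance 4.
Byte at offset 16: 0xE1 = 11100001 → 3-byte char (#6). Advance 3.
Byte at offset 19: 0xF1 = 11110001 → 4-byte char (#7). Advance 4.
Byte at offset 23: 0xE7 = 11100111 → 3-byte char (#8). Advance 3.
Byte at offset 26: 0xF1 = 11110001 → 4-byte char (#9). Advance 4.
Reached end at offset 30 after 9 code points.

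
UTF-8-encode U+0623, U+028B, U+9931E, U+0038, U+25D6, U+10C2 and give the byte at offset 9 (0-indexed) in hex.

0xE2

U+0623 → 2-byte form D8 A3 at offsets 0–1.
U+028B → 2-byte form CA 8B at offsets 2–3.
U+9931E → 4-byte form F2 99 8C 9E at offsets 4–7.
U+0038 → 1-byte form 38 at offsets 8–8.
U+25D6 → 3-byte form E2 97 96 at offsets 9–11.
Offset 9 falls in char 5's range; it's byte 1 of E2 97 96 = 0xE2.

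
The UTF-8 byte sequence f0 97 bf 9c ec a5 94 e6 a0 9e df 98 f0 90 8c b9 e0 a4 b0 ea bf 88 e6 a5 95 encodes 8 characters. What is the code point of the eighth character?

U+6955

Offset 0: leading byte 0xF0 = 11110000 → 4-byte char #1 = F0 97 BF 9C.
Offset 4: leading byte 0xEC = 11101100 → 3-byte char #2 = EC A5 94.
Offset 7: leading byte 0xE6 = 11100110 → 3-byte char #3 = E6 A0 9E.
Offset 10: leading byte 0xDF = 11011111 → 2-byte char #4 = DF 98.
Offset 12: leading byte 0xF0 = 11110000 → 4-byte char #5 = F0 90 8C B9.
Offset 16: leading byte 0xE0 = 11100000 → 3-byte char #6 = E0 A4 B0.
Offset 19: leading byte 0xEA = 11101010 → 3-byte char #7 = EA BF 88.
Offset 22: leading byte 0xE6 = 11100110 → 3-byte char #8 = E6 A5 95.
Leading byte 0xE6 = 11100110 matches 1110xxxx → 3-byte sequence.
Byte 1: 0xE6 = 11100110, payload 0110 (4 bits).
Byte 2: 0xA5 = 10100101 (10xxxxxx ✓), payload 100101.
Byte 3: 0x95 = 10010101 (10xxxxxx ✓), payload 010101.
Concatenate: 0110100101010101 = 0x6955 (16 bits → U+6955).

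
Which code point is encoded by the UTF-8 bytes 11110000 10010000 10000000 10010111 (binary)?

U+10017

Leading byte 0xF0 = 11110000 matches 11110xxx → 4-byte sequence.
Byte 1: 0xF0 = 11110000, payload 000 (3 bits).
Byte 2: 0x90 = 10010000 (10xxxxxx ✓), payload 010000.
Byte 3: 0x80 = 10000000 (10xxxxxx ✓), payload 000000.
Byte 4: 0x97 = 10010111 (10xxxxxx ✓), payload 010111.
Concatenate: 000010000000000010111 = 0x10017 (21 bits → U+10017).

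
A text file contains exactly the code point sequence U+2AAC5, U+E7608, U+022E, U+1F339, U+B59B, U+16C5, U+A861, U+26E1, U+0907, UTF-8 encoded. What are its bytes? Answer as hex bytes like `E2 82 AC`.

F0 AA AB 85 F3 A7 98 88 C8 AE F0 9F 8C B9 EB 96 9B E1 9B 85 EA A1 A1 E2 9B A1 E0 A4 87

U+2AAC5: 4-byte form → F0 AA AB 85.
U+E7608: 4-byte form → F3 A7 98 88.
U+022E: 2-byte form → C8 AE.
U+1F339: 4-byte form → F0 9F 8C B9.
U+B59B: 3-byte form → EB 96 9B.
U+16C5: 3-byte form → E1 9B 85.
U+A861: 3-byte form → EA A1 A1.
U+26E1: 3-byte form → E2 9B A1.
U+0907: 3-byte form → E0 A4 87.
Concatenated (29 bytes): F0 AA AB 85 F3 A7 98 88 C8 AE F0 9F 8C B9 EB 96 9B E1 9B 85 EA A1 A1 E2 9B A1 E0 A4 87.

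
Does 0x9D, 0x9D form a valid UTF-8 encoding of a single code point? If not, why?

Byte 0x9D = 10011101 has the form 10xxxxxx — a continuation byte — but there is no preceding leading byte.

invalid (continuation byte with no leading byte)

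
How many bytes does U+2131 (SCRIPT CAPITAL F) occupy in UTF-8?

3

U+2131 = 0x2131. UTF-8 uses 1 byte below 0x80, 2 below 0x800, 3 below 0x10000, 4 up to 0x10FFFF. 0x2131 is in U+0800–U+FFFF → 3 bytes.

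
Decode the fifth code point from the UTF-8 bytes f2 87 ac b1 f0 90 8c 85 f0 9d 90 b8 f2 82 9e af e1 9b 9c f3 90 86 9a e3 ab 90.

U+16DC

Offset 0: leading byte 0xF2 = 11110010 → 4-byte char #1 = F2 87 AC B1.
Offset 4: leading byte 0xF0 = 11110000 → 4-byte char #2 = F0 90 8C 85.
Offset 8: leading byte 0xF0 = 11110000 → 4-byte char #3 = F0 9D 90 B8.
Offset 12: leading byte 0xF2 = 11110010 → 4-byte char #4 = F2 82 9E AF.
Offset 16: leading byte 0xE1 = 11100001 → 3-byte char #5 = E1 9B 9C.
Leading byte 0xE1 = 11100001 matches 1110xxxx → 3-byte sequence.
Byte 1: 0xE1 = 11100001, payload 0001 (4 bits).
Byte 2: 0x9B = 10011011 (10xxxxxx ✓), payload 011011.
Byte 3: 0x9C = 10011100 (10xxxxxx ✓), payload 011100.
Concatenate: 0001011011011100 = 0x16DC (16 bits → U+16DC).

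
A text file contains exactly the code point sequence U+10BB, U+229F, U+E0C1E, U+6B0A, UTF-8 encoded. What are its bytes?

U+10BB: 3-byte form → E1 82 BB.
U+229F: 3-byte form → E2 8A 9F.
U+E0C1E: 4-byte form → F3 A0 B0 9E.
U+6B0A: 3-byte form → E6 AC 8A.
Concatenated (13 bytes): E1 82 BB E2 8A 9F F3 A0 B0 9E E6 AC 8A.

E1 82 BB E2 8A 9F F3 A0 B0 9E E6 AC 8A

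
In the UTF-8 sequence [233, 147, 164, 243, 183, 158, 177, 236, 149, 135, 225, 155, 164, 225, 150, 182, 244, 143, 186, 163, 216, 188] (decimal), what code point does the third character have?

U+C547

Offset 0: leading byte 0xE9 = 11101001 → 3-byte char #1 = E9 93 A4.
Offset 3: leading byte 0xF3 = 11110011 → 4-byte char #2 = F3 B7 9E B1.
Offset 7: leading byte 0xEC = 11101100 → 3-byte char #3 = EC 95 87.
Leading byte 0xEC = 11101100 matches 1110xxxx → 3-byte sequence.
Byte 1: 0xEC = 11101100, payload 1100 (4 bits).
Byte 2: 0x95 = 10010101 (10xxxxxx ✓), payload 010101.
Byte 3: 0x87 = 10000111 (10xxxxxx ✓), payload 000111.
Concatenate: 1100010101000111 = 0xC547 (16 bits → U+C547).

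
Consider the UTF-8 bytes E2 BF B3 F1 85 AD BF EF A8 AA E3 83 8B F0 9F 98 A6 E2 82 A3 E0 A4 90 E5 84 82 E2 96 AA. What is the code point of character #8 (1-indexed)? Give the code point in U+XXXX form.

U+5102

Offset 0: leading byte 0xE2 = 11100010 → 3-byte char #1 = E2 BF B3.
Offset 3: leading byte 0xF1 = 11110001 → 4-byte char #2 = F1 85 AD BF.
Offset 7: leading byte 0xEF = 11101111 → 3-byte char #3 = EF A8 AA.
Offset 10: leading byte 0xE3 = 11100011 → 3-byte char #4 = E3 83 8B.
Offset 13: leading byte 0xF0 = 11110000 → 4-byte char #5 = F0 9F 98 A6.
Offset 17: leading byte 0xE2 = 11100010 → 3-byte char #6 = E2 82 A3.
Offset 20: leading byte 0xE0 = 11100000 → 3-byte char #7 = E0 A4 90.
Offset 23: leading byte 0xE5 = 11100101 → 3-byte char #8 = E5 84 82.
Leading byte 0xE5 = 11100101 matches 1110xxxx → 3-byte sequence.
Byte 1: 0xE5 = 11100101, payload 0101 (4 bits).
Byte 2: 0x84 = 10000100 (10xxxxxx ✓), payload 000100.
Byte 3: 0x82 = 10000010 (10xxxxxx ✓), payload 000010.
Concatenate: 0101000100000010 = 0x5102 (16 bits → U+5102).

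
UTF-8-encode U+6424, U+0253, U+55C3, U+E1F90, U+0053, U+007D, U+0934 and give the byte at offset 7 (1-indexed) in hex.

0x97

1-indexed offset 7 is 0-indexed offset 6.
U+6424 → 3-byte form E6 90 A4 at offsets 0–2.
U+0253 → 2-byte form C9 93 at offsets 3–4.
U+55C3 → 3-byte form E5 97 83 at offsets 5–7.
Offset 6 falls in char 3's range; it's byte 2 of E5 97 83 = 0x97.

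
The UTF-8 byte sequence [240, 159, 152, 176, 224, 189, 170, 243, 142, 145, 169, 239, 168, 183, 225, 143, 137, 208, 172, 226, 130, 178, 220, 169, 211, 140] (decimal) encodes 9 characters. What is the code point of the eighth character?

Offset 0: leading byte 0xF0 = 11110000 → 4-byte char #1 = F0 9F 98 B0.
Offset 4: leading byte 0xE0 = 11100000 → 3-byte char #2 = E0 BD AA.
Offset 7: leading byte 0xF3 = 11110011 → 4-byte char #3 = F3 8E 91 A9.
Offset 11: leading byte 0xEF = 11101111 → 3-byte char #4 = EF A8 B7.
Offset 14: leading byte 0xE1 = 11100001 → 3-byte char #5 = E1 8F 89.
Offset 17: leading byte 0xD0 = 11010000 → 2-byte char #6 = D0 AC.
Offset 19: leading byte 0xE2 = 11100010 → 3-byte char #7 = E2 82 B2.
Offset 22: leading byte 0xDC = 11011100 → 2-byte char #8 = DC A9.
Leading byte 0xDC = 11011100 matches 110xxxxx → 2-byte sequence.
Byte 1: 0xDC = 11011100, payload 11100 (5 bits).
Byte 2: 0xA9 = 10101001 (10xxxxxx ✓), payload 101001.
Concatenate: 11100101001 = 0x729 (11 bits → U+0729).

U+0729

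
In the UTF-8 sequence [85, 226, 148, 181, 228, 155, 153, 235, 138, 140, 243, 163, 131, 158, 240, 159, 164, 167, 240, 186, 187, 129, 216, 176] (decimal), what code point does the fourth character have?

U+B28C

Offset 0: leading byte 0x55 = 01010101 → 1-byte char #1 = 55.
Offset 1: leading byte 0xE2 = 11100010 → 3-byte char #2 = E2 94 B5.
Offset 4: leading byte 0xE4 = 11100100 → 3-byte char #3 = E4 9B 99.
Offset 7: leading byte 0xEB = 11101011 → 3-byte char #4 = EB 8A 8C.
Leading byte 0xEB = 11101011 matches 1110xxxx → 3-byte sequence.
Byte 1: 0xEB = 11101011, payload 1011 (4 bits).
Byte 2: 0x8A = 10001010 (10xxxxxx ✓), payload 001010.
Byte 3: 0x8C = 10001100 (10xxxxxx ✓), payload 001100.
Concatenate: 1011001010001100 = 0xB28C (16 bits → U+B28C).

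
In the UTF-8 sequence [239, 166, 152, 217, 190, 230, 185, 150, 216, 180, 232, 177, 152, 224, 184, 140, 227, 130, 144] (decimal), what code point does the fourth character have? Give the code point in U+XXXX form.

Offset 0: leading byte 0xEF = 11101111 → 3-byte char #1 = EF A6 98.
Offset 3: leading byte 0xD9 = 11011001 → 2-byte char #2 = D9 BE.
Offset 5: leading byte 0xE6 = 11100110 → 3-byte char #3 = E6 B9 96.
Offset 8: leading byte 0xD8 = 11011000 → 2-byte char #4 = D8 B4.
Leading byte 0xD8 = 11011000 matches 110xxxxx → 2-byte sequence.
Byte 1: 0xD8 = 11011000, payload 11000 (5 bits).
Byte 2: 0xB4 = 10110100 (10xxxxxx ✓), payload 110100.
Concatenate: 11000110100 = 0x634 (11 bits → U+0634).

U+0634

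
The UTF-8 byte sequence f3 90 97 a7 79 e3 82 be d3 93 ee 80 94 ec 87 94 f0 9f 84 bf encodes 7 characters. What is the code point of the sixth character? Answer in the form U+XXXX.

U+C1D4

Offset 0: leading byte 0xF3 = 11110011 → 4-byte char #1 = F3 90 97 A7.
Offset 4: leading byte 0x79 = 01111001 → 1-byte char #2 = 79.
Offset 5: leading byte 0xE3 = 11100011 → 3-byte char #3 = E3 82 BE.
Offset 8: leading byte 0xD3 = 11010011 → 2-byte char #4 = D3 93.
Offset 10: leading byte 0xEE = 11101110 → 3-byte char #5 = EE 80 94.
Offset 13: leading byte 0xEC = 11101100 → 3-byte char #6 = EC 87 94.
Leading byte 0xEC = 11101100 matches 1110xxxx → 3-byte sequence.
Byte 1: 0xEC = 11101100, payload 1100 (4 bits).
Byte 2: 0x87 = 10000111 (10xxxxxx ✓), payload 000111.
Byte 3: 0x94 = 10010100 (10xxxxxx ✓), payload 010100.
Concatenate: 1100000111010100 = 0xC1D4 (16 bits → U+C1D4).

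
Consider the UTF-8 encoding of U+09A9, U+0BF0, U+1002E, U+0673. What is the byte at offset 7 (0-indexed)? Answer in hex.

U+09A9 → 3-byte form E0 A6 A9 at offsets 0–2.
U+0BF0 → 3-byte form E0 AF B0 at offsets 3–5.
U+1002E → 4-byte form F0 90 80 AE at offsets 6–9.
Offset 7 falls in char 3's range; it's byte 2 of F0 90 80 AE = 0x90.

0x90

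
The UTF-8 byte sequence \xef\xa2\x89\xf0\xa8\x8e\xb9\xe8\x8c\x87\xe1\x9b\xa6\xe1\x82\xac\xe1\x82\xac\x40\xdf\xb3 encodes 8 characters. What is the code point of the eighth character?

U+07F3

Offset 0: leading byte 0xEF = 11101111 → 3-byte char #1 = EF A2 89.
Offset 3: leading byte 0xF0 = 11110000 → 4-byte char #2 = F0 A8 8E B9.
Offset 7: leading byte 0xE8 = 11101000 → 3-byte char #3 = E8 8C 87.
Offset 10: leading byte 0xE1 = 11100001 → 3-byte char #4 = E1 9B A6.
Offset 13: leading byte 0xE1 = 11100001 → 3-byte char #5 = E1 82 AC.
Offset 16: leading byte 0xE1 = 11100001 → 3-byte char #6 = E1 82 AC.
Offset 19: leading byte 0x40 = 01000000 → 1-byte char #7 = 40.
Offset 20: leading byte 0xDF = 11011111 → 2-byte char #8 = DF B3.
Leading byte 0xDF = 11011111 matches 110xxxxx → 2-byte sequence.
Byte 1: 0xDF = 11011111, payload 11111 (5 bits).
Byte 2: 0xB3 = 10110011 (10xxxxxx ✓), payload 110011.
Concatenate: 11111110011 = 0x7F3 (11 bits → U+07F3).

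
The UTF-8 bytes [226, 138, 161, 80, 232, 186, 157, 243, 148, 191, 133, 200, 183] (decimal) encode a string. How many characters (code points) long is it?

Byte at offset 0: 0xE2 = 11100010 → 3-byte char (#1). Advance 3.
Byte at offset 3: 0x50 = 01010000 → 1-byte char (#2). Advance 1.
Byte at offset 4: 0xE8 = 11101000 → 3-byte char (#3). Advance 3.
Byte at offset 7: 0xF3 = 11110011 → 4-byte char (#4). Advance 4.
Byte at offset 11: 0xC8 = 11001000 → 2-byte char (#5). Advance 2.
Reached end at offset 13 after 5 code points.

5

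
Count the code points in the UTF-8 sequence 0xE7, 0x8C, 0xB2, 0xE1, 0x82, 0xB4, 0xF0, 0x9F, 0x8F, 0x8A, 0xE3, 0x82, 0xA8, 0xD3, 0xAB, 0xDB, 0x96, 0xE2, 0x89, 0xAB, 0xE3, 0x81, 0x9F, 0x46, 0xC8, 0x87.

Byte at offset 0: 0xE7 = 11100111 → 3-byte char (#1). Advance 3.
Byte at offset 3: 0xE1 = 11100001 → 3-byte char (#2). Advance 3.
Byte at offset 6: 0xF0 = 11110000 → 4-byte char (#3). Advance 4.
Byte at offset 10: 0xE3 = 11100011 → 3-byte char (#4). Advance 3.
Byte at offset 13: 0xD3 = 11010011 → 2-byte char (#5). Advance 2.
Byte at offset 15: 0xDB = 11011011 → 2-byte char (#6). Advance 2.
Byte at offset 17: 0xE2 = 11100010 → 3-byte char (#7). Advance 3.
Byte at offset 20: 0xE3 = 11100011 → 3-byte char (#8). Advance 3.
Byte at offset 23: 0x46 = 01000110 → 1-byte char (#9). Advance 1.
Byte at offset 24: 0xC8 = 11001000 → 2-byte char (#10). Advance 2.
Reached end at offset 26 after 10 code points.

10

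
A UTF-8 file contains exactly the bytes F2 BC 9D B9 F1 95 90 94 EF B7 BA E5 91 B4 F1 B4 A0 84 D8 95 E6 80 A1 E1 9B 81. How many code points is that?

8

Byte at offset 0: 0xF2 = 11110010 → 4-byte char (#1). Advance 4.
Byte at offset 4: 0xF1 = 11110001 → 4-byte char (#2). Advance 4.
Byte at offset 8: 0xEF = 11101111 → 3-byte char (#3). Advance 3.
Byte at offset 11: 0xE5 = 11100101 → 3-byte char (#4). Advance 3.
Byte at offset 14: 0xF1 = 11110001 → 4-byte char (#5). Advance 4.
Byte at offset 18: 0xD8 = 11011000 → 2-byte char (#6). Advance 2.
Byte at offset 20: 0xE6 = 11100110 → 3-byte char (#7). Advance 3.
Byte at offset 23: 0xE1 = 11100001 → 3-byte char (#8). Advance 3.
Reached end at offset 26 after 8 code points.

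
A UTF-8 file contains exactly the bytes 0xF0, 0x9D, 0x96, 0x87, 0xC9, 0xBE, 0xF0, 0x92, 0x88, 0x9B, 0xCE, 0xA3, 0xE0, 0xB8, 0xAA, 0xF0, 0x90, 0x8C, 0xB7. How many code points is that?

Byte at offset 0: 0xF0 = 11110000 → 4-byte char (#1). Advance 4.
Byte at offset 4: 0xC9 = 11001001 → 2-byte char (#2). Advance 2.
Byte at offset 6: 0xF0 = 11110000 → 4-byte char (#3). Advance 4.
Byte at offset 10: 0xCE = 11001110 → 2-byte char (#4). Advance 2.
Byte at offset 12: 0xE0 = 11100000 → 3-byte char (#5). Advance 3.
Byte at offset 15: 0xF0 = 11110000 → 4-byte char (#6). Advance 4.
Reached end at offset 19 after 6 code points.

6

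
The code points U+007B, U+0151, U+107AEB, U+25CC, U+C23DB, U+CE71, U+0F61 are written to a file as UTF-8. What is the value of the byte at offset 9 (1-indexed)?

0x97

1-indexed offset 9 is 0-indexed offset 8.
U+007B → 1-byte form 7B at offsets 0–0.
U+0151 → 2-byte form C5 91 at offsets 1–2.
U+107AEB → 4-byte form F4 87 AB AB at offsets 3–6.
U+25CC → 3-byte form E2 97 8C at offsets 7–9.
Offset 8 falls in char 4's range; it's byte 2 of E2 97 8C = 0x97.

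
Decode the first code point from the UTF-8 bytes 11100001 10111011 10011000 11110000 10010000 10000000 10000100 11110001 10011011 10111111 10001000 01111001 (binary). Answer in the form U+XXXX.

U+1ED8

Offset 0: leading byte 0xE1 = 11100001 → 3-byte char #1 = E1 BB 98.
Leading byte 0xE1 = 11100001 matches 1110xxxx → 3-byte sequence.
Byte 1: 0xE1 = 11100001, payload 0001 (4 bits).
Byte 2: 0xBB = 10111011 (10xxxxxx ✓), payload 111011.
Byte 3: 0x98 = 10011000 (10xxxxxx ✓), payload 011000.
Concatenate: 0001111011011000 = 0x1ED8 (16 bits → U+1ED8).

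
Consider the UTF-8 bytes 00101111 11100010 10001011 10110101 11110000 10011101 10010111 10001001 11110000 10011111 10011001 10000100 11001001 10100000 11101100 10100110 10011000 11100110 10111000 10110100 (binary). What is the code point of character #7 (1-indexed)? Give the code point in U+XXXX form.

U+6E34

Offset 0: leading byte 0x2F = 00101111 → 1-byte char #1 = 2F.
Offset 1: leading byte 0xE2 = 11100010 → 3-byte char #2 = E2 8B B5.
Offset 4: leading byte 0xF0 = 11110000 → 4-byte char #3 = F0 9D 97 89.
Offset 8: leading byte 0xF0 = 11110000 → 4-byte char #4 = F0 9F 99 84.
Offset 12: leading byte 0xC9 = 11001001 → 2-byte char #5 = C9 A0.
Offset 14: leading byte 0xEC = 11101100 → 3-byte char #6 = EC A6 98.
Offset 17: leading byte 0xE6 = 11100110 → 3-byte char #7 = E6 B8 B4.
Leading byte 0xE6 = 11100110 matches 1110xxxx → 3-byte sequence.
Byte 1: 0xE6 = 11100110, payload 0110 (4 bits).
Byte 2: 0xB8 = 10111000 (10xxxxxx ✓), payload 111000.
Byte 3: 0xB4 = 10110100 (10xxxxxx ✓), payload 110100.
Concatenate: 0110111000110100 = 0x6E34 (16 bits → U+6E34).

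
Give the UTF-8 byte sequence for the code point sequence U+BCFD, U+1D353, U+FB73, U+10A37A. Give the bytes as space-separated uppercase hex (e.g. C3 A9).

U+BCFD: 3-byte form → EB B3 BD.
U+1D353: 4-byte form → F0 9D 8D 93.
U+FB73: 3-byte form → EF AD B3.
U+10A37A: 4-byte form → F4 8A 8D BA.
Concatenated (14 bytes): EB B3 BD F0 9D 8D 93 EF AD B3 F4 8A 8D BA.

EB B3 BD F0 9D 8D 93 EF AD B3 F4 8A 8D BA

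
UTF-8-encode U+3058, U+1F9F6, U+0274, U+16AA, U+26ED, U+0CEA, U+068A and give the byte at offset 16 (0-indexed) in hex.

U+3058 → 3-byte form E3 81 98 at offsets 0–2.
U+1F9F6 → 4-byte form F0 9F A7 B6 at offsets 3–6.
U+0274 → 2-byte form C9 B4 at offsets 7–8.
U+16AA → 3-byte form E1 9A AA at offsets 9–11.
U+26ED → 3-byte form E2 9B AD at offsets 12–14.
U+0CEA → 3-byte form E0 B3 AA at offsets 15–17.
Offset 16 falls in char 6's range; it's byte 2 of E0 B3 AA = 0xB3.

0xB3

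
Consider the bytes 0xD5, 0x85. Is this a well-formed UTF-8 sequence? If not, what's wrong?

valid

Leading byte 0xD5 = 11010101 → 2-byte form.
Continuation bytes 0x85=10000101 all match 10xxxxxx.
Decoded value 0x545 is ≥ 0x80 (shortest form) and not a surrogate.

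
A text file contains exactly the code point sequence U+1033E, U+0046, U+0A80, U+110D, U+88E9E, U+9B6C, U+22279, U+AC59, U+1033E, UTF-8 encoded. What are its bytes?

U+1033E: 4-byte form → F0 90 8C BE.
U+0046: 1-byte form → 46.
U+0A80: 3-byte form → E0 AA 80.
U+110D: 3-byte form → E1 84 8D.
U+88E9E: 4-byte form → F2 88 BA 9E.
U+9B6C: 3-byte form → E9 AD AC.
U+22279: 4-byte form → F0 A2 89 B9.
U+AC59: 3-byte form → EA B1 99.
U+1033E: 4-byte form → F0 90 8C BE.
Concatenated (29 bytes): F0 90 8C BE 46 E0 AA 80 E1 84 8D F2 88 BA 9E E9 AD AC F0 A2 89 B9 EA B1 99 F0 90 8C BE.

F0 90 8C BE 46 E0 AA 80 E1 84 8D F2 88 BA 9E E9 AD AC F0 A2 89 B9 EA B1 99 F0 90 8C BE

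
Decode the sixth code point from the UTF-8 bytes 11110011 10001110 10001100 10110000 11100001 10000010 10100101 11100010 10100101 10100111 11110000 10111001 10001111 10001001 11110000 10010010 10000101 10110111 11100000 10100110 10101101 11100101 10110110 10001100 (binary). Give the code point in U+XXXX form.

Offset 0: leading byte 0xF3 = 11110011 → 4-byte char #1 = F3 8E 8C B0.
Offset 4: leading byte 0xE1 = 11100001 → 3-byte char #2 = E1 82 A5.
Offset 7: leading byte 0xE2 = 11100010 → 3-byte char #3 = E2 A5 A7.
Offset 10: leading byte 0xF0 = 11110000 → 4-byte char #4 = F0 B9 8F 89.
Offset 14: leading byte 0xF0 = 11110000 → 4-byte char #5 = F0 92 85 B7.
Offset 18: leading byte 0xE0 = 11100000 → 3-byte char #6 = E0 A6 AD.
Leading byte 0xE0 = 11100000 matches 1110xxxx → 3-byte sequence.
Byte 1: 0xE0 = 11100000, payload 0000 (4 bits).
Byte 2: 0xA6 = 10100110 (10xxxxxx ✓), payload 100110.
Byte 3: 0xAD = 10101101 (10xxxxxx ✓), payload 101101.
Concatenate: 0000100110101101 = 0x9AD (16 bits → U+09AD).

U+09AD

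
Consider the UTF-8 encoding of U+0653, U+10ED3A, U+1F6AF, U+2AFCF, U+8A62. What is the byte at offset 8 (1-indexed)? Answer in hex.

0x9F

1-indexed offset 8 is 0-indexed offset 7.
U+0653 → 2-byte form D9 93 at offsets 0–1.
U+10ED3A → 4-byte form F4 8E B4 BA at offsets 2–5.
U+1F6AF → 4-byte form F0 9F 9A AF at offsets 6–9.
Offset 7 falls in char 3's range; it's byte 2 of F0 9F 9A AF = 0x9F.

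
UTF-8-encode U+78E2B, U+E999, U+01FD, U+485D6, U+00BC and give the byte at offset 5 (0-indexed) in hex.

U+78E2B → 4-byte form F1 B8 B8 AB at offsets 0–3.
U+E999 → 3-byte form EE A6 99 at offsets 4–6.
Offset 5 falls in char 2's range; it's byte 2 of EE A6 99 = 0xA6.

0xA6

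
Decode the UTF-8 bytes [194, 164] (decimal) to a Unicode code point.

U+00A4

Leading byte 0xC2 = 11000010 matches 110xxxxx → 2-byte sequence.
Byte 1: 0xC2 = 11000010, payload 00010 (5 bits).
Byte 2: 0xA4 = 10100100 (10xxxxxx ✓), payload 100100.
Concatenate: 00010100100 = 0xA4 (11 bits → U+00A4).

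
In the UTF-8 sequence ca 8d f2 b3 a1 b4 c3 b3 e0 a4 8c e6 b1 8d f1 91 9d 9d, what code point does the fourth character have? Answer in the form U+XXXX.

U+090C

Offset 0: leading byte 0xCA = 11001010 → 2-byte char #1 = CA 8D.
Offset 2: leading byte 0xF2 = 11110010 → 4-byte char #2 = F2 B3 A1 B4.
Offset 6: leading byte 0xC3 = 11000011 → 2-byte char #3 = C3 B3.
Offset 8: leading byte 0xE0 = 11100000 → 3-byte char #4 = E0 A4 8C.
Leading byte 0xE0 = 11100000 matches 1110xxxx → 3-byte sequence.
Byte 1: 0xE0 = 11100000, payload 0000 (4 bits).
Byte 2: 0xA4 = 10100100 (10xxxxxx ✓), payload 100100.
Byte 3: 0x8C = 10001100 (10xxxxxx ✓), payload 001100.
Concatenate: 0000100100001100 = 0x90C (16 bits → U+090C).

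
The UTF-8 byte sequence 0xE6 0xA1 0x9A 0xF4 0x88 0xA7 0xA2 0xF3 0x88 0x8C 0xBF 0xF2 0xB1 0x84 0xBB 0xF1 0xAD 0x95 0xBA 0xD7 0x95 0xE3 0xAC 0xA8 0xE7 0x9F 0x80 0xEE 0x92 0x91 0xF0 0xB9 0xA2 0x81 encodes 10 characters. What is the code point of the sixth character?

Offset 0: leading byte 0xE6 = 11100110 → 3-byte char #1 = E6 A1 9A.
Offset 3: leading byte 0xF4 = 11110100 → 4-byte char #2 = F4 88 A7 A2.
Offset 7: leading byte 0xF3 = 11110011 → 4-byte char #3 = F3 88 8C BF.
Offset 11: leading byte 0xF2 = 11110010 → 4-byte char #4 = F2 B1 84 BB.
Offset 15: leading byte 0xF1 = 11110001 → 4-byte char #5 = F1 AD 95 BA.
Offset 19: leading byte 0xD7 = 11010111 → 2-byte char #6 = D7 95.
Leading byte 0xD7 = 11010111 matches 110xxxxx → 2-byte sequence.
Byte 1: 0xD7 = 11010111, payload 10111 (5 bits).
Byte 2: 0x95 = 10010101 (10xxxxxx ✓), payload 010101.
Concatenate: 10111010101 = 0x5D5 (11 bits → U+05D5).

U+05D5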